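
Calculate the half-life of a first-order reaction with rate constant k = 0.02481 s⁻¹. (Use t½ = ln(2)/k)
27.94 s

t½ = ln(2)/k = 0.6931/0.02481 = 27.94 s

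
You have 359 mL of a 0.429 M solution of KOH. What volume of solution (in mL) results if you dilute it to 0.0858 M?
Using M₁V₁ = M₂V₂:
0.429 × 359 = 0.0858 × V₂
V₂ = (0.429 × 359) / 0.0858 = 1795 mL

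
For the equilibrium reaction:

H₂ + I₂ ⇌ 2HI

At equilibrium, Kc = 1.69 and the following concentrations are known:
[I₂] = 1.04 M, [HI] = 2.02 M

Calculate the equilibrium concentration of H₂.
[H₂] = 2.3216 M

Kc = ([HI]^2) / ([H₂] × [I₂]) = 1.69
[H₂]^1 = (product terms)/(Kc · other reactant terms) = 4.0804 / (1.69 · 1.04) = 2.3216
[H₂] = 2.3216 M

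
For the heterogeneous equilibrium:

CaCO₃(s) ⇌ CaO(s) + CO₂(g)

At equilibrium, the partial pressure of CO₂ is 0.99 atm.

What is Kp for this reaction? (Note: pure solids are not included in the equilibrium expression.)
K_p = 0.99

Solids (CaCO₃, CaO) have activity 1 and are excluded.
Kp = P(CO₂) = 0.99.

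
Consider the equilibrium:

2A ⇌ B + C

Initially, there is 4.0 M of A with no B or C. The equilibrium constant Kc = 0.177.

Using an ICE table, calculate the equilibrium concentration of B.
[B] = 0.914 M

ICE: [A] = 4.0 − 2x, [B] = [C] = x.
Kc = x²/(4.0 − 2x)² = 0.177 ⇒ √Kc = x/(4.0 − 2x).
x = √0.177·4.0/(1 + 2√0.177) = 0.42071·4.0/1.8414 = 0.91389.
[B] = x = 0.914 M.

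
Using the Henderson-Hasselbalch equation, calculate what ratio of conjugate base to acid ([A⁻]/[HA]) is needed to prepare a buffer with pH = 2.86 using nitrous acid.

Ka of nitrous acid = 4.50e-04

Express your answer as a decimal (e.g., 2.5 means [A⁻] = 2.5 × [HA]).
[A⁻]/[HA] = 0.326

pKa = −log(4.50e-04) = 3.3468. pH = pKa + log([A⁻]/[HA]). 2.86 = 3.3468 + log(ratio). log(ratio) = 2.86 − 3.3468 = -0.4868. ratio = 10^(-0.4868) = 0.326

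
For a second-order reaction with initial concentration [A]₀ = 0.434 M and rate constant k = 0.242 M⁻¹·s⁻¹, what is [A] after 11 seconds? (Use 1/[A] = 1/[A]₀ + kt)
0.2014 M

1/[A] = 1/[A]₀ + k·t = 1/0.434 + (0.242)·(11) = 2.3041 + 2.6620 = 4.9661
[A] = 1/4.9661 = 0.2014 M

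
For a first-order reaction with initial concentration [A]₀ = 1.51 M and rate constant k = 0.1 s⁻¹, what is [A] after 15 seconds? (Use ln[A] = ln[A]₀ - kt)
0.3369 M

ln[A] = ln[A]₀ - k·t = ln(1.51) - (0.1)·(15) = 0.4121 - 1.5000 = -1.0879
[A] = e^(-1.0879) = 0.3369 M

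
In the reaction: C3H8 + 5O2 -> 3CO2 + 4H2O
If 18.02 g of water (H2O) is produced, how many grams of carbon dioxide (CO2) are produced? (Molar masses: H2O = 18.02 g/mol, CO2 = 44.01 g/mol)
Moles of H2O = 18.02 g ÷ 18.02 g/mol = 1 mol
Mole ratio: 3 mol CO2 / 4 mol H2O
Moles of CO2 = 1 × (3/4) = 0.75 mol
Mass of CO2 = 0.75 mol × 44.01 g/mol = 33.01 g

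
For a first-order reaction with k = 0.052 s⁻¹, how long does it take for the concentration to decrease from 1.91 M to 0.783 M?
17.15 s

From ln[A] = ln[A]₀ - k·t: t = ln([A]₀/[A])/k = ln(1.91/0.783)/0.052 = ln(2.4393)/0.052 = 0.8917/0.052 = 17.15 s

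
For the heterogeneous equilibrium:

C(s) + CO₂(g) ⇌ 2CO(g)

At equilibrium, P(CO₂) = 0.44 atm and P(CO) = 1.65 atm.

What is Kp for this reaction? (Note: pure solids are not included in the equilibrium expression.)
K_p = 6.187

Solid C is excluded.
Kp = P(CO)²/P(CO₂) = (1.65)²/0.44 = 2.722/0.44 = 6.187.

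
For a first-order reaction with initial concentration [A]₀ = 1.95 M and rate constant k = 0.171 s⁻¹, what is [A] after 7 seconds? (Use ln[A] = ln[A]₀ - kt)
0.5891 M

ln[A] = ln[A]₀ - k·t = ln(1.95) - (0.171)·(7) = 0.6678 - 1.1970 = -0.5292
[A] = e^(-0.5292) = 0.5891 M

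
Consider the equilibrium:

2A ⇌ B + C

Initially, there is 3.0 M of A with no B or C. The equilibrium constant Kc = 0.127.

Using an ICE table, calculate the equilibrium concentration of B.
[B] = 0.624 M

ICE: [A] = 3.0 − 2x, [B] = [C] = x.
Kc = x²/(3.0 − 2x)² = 0.127 ⇒ √Kc = x/(3.0 − 2x).
x = √0.127·3.0/(1 + 2√0.127) = 0.35637·3.0/1.7127 = 0.62421.
[B] = x = 0.624 M.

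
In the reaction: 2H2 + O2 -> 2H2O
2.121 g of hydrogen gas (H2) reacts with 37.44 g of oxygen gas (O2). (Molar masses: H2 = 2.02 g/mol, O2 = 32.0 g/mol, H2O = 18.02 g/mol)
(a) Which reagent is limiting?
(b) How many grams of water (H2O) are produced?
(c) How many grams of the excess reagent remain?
(a) H2, (b) 18.92 g, (c) 20.64 g

Moles of H2 = 2.121 g ÷ 2.02 g/mol = 1.05 mol
Moles of O2 = 37.44 g ÷ 32.0 g/mol = 1.17 mol
Moles ÷ coefficient: H2: 1.05/2 = 0.525, O2: 1.17/1 = 1.17
(a) H2 has the smaller value, so H2 is the limiting reagent.
(b) Moles of H2O = 1.05 mol H2 × (2/2) = 1.05 mol; mass = 1.05 mol × 18.02 g/mol = 18.92 g
(c) O2 consumed = 1.05 × (1/2) = 0.525 mol; remaining = 1.17 − 0.525 = 0.645 mol; mass = 0.645 mol × 32.0 g/mol = 20.64 g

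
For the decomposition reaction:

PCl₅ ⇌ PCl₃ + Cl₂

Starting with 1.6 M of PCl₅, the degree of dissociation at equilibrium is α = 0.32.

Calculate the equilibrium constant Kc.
K_c = 0.2409

x = α·[A]₀ = 0.32 × 1.6 = 0.512 M dissociated.
At eq: [PCl₅] = 1.6 − 0.512 = 1.088 M; [PCl₃] = [Cl₂] = x = 0.512 M.
Kc = [PCl₃][Cl₂]/[PCl₅] = (0.512)²/1.088 = 0.2409.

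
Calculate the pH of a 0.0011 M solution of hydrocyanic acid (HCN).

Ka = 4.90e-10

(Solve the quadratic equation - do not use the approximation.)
pH = 6.13

x² + Ka×x - Ka×C = 0. Using quadratic formula: [H⁺] = 7.3392e-07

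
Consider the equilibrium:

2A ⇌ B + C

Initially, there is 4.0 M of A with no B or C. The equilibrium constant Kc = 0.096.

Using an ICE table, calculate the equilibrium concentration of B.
[B] = 0.765 M

ICE: [A] = 4.0 − 2x, [B] = [C] = x.
Kc = x²/(4.0 − 2x)² = 0.096 ⇒ √Kc = x/(4.0 − 2x).
x = √0.096·4.0/(1 + 2√0.096) = 0.30984·4.0/1.6197 = 0.76519.
[B] = x = 0.765 M.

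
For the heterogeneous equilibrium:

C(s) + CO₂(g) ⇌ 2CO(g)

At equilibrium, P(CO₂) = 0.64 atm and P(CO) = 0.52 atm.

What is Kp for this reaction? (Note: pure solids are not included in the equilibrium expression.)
K_p = 0.423

Solid C is excluded.
Kp = P(CO)²/P(CO₂) = (0.52)²/0.64 = 0.2704/0.64 = 0.423.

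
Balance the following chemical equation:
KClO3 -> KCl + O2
Balanced equation:
2KClO3 -> 2KCl + 3O2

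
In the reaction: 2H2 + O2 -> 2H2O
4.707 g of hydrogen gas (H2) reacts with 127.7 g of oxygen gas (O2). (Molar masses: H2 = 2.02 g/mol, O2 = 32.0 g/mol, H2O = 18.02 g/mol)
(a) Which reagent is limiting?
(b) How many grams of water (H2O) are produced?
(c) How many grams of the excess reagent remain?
(a) H2, (b) 41.99 g, (c) 90.42 g

Moles of H2 = 4.707 g ÷ 2.02 g/mol = 2.3302 mol
Moles of O2 = 127.7 g ÷ 32.0 g/mol = 3.99063 mol
Moles ÷ coefficient: H2: 2.3302/2 = 1.165, O2: 3.99063/1 = 3.991
(a) H2 has the smaller value, so H2 is the limiting reagent.
(b) Moles of H2O = 2.3302 mol H2 × (2/2) = 2.3302 mol; mass = 2.3302 mol × 18.02 g/mol = 41.99 g
(c) O2 consumed = 2.3302 × (1/2) = 1.1651 mol; remaining = 3.99063 − 1.1651 = 2.82553 mol; mass = 2.82553 mol × 32.0 g/mol = 90.42 g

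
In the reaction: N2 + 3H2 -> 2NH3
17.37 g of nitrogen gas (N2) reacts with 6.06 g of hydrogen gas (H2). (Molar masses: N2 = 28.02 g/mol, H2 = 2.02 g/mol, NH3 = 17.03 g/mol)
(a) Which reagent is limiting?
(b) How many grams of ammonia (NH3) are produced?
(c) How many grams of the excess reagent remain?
(a) N2, (b) 21.11 g, (c) 2.303 g

Moles of N2 = 17.37 g ÷ 28.02 g/mol = 0.619914 mol
Moles of H2 = 6.06 g ÷ 2.02 g/mol = 3 mol
Moles ÷ coefficient: N2: 0.619914/1 = 0.6199, H2: 3/3 = 1
(a) N2 has the smaller value, so N2 is the limiting reagent.
(b) Moles of NH3 = 0.619914 mol N2 × (2/1) = 1.23983 mol; mass = 1.23983 mol × 17.03 g/mol = 21.11 g
(c) H2 consumed = 0.619914 × (3/1) = 1.85974 mol; remaining = 3 − 1.85974 = 1.14026 mol; mass = 1.14026 mol × 2.02 g/mol = 2.303 g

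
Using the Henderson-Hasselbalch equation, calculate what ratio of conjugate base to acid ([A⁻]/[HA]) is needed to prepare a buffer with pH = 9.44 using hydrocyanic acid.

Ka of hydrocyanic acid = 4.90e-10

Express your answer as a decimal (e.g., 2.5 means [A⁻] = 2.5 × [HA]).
[A⁻]/[HA] = 1.350

pKa = −log(4.90e-10) = 9.3098. pH = pKa + log([A⁻]/[HA]). 9.44 = 9.3098 + log(ratio). log(ratio) = 9.44 − 9.3098 = 0.1302. ratio = 10^(0.1302) = 1.350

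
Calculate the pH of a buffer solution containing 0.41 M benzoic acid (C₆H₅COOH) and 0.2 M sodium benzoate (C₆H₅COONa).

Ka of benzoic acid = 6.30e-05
pH = 3.89

pKa = -log(6.30e-05) = 4.20. pH = pKa + log([A⁻]/[HA]) = 4.20 + log(0.2/0.41)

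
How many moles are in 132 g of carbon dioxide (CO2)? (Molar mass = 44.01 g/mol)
Moles = 132 g ÷ 44.01 g/mol = 2.999 mol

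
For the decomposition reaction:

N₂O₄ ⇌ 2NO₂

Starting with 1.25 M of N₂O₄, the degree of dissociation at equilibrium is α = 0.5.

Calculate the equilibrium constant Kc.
K_c = 2.5000

x = α·[A]₀ = 0.5 × 1.25 = 0.625 M dissociated.
At eq: [N₂O₄] = 1.25 − 0.625 = 0.625 M; [NO₂] = 2x = 1.25 M.
Kc = [NO₂]²/[N₂O₄] = (1.25)²/0.625 = 2.5.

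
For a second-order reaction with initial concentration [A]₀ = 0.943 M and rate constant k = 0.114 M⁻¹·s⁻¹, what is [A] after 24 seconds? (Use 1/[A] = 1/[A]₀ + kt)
0.2634 M

1/[A] = 1/[A]₀ + k·t = 1/0.943 + (0.114)·(24) = 1.0604 + 2.7360 = 3.7964
[A] = 1/3.7964 = 0.2634 M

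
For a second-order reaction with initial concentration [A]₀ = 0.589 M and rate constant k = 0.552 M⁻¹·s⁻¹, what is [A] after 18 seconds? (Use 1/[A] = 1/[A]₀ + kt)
0.0860 M

1/[A] = 1/[A]₀ + k·t = 1/0.589 + (0.552)·(18) = 1.6978 + 9.9360 = 11.6338
[A] = 1/11.6338 = 0.0860 M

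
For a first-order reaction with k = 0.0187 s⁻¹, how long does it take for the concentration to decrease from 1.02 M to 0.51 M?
37.07 s

From ln[A] = ln[A]₀ - k·t: t = ln([A]₀/[A])/k = ln(1.02/0.51)/0.0187 = ln(2.0000)/0.0187 = 0.6931/0.0187 = 37.07 s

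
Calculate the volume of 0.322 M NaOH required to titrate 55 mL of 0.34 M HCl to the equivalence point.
V_{base} = 58.1 mL

At equivalence: moles acid = moles base.
moles HCl = 0.34 M × 0.055 L = 0.0187 mol
V_NaOH = 0.0187 mol ÷ 0.322 M = 0.05807 L = 58.1 mL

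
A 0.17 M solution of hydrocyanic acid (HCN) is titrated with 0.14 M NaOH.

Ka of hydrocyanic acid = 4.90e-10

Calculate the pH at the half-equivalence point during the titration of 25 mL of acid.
pH = pKa = 9.31

At the half-equivalence point, [HA] = [A⁻], so by Henderson–Hasselbalch pH = pKa + log(1) = pKa.
pKa = −log(4.90e-10) = 9.31.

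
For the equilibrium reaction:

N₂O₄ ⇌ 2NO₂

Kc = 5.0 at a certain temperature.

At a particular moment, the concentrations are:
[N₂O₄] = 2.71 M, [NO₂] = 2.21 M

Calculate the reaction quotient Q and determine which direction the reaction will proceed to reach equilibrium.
Q = 1.802, Q < K, reaction proceeds forward (toward products)

Q = ([NO₂]^2) / ([N₂O₄])
  = ((2.21)^2) / ((2.71)) = 4.8841/2.71 = 1.802
Since Q = 1.802 < Kc = 5.0, the reaction proceeds forward (toward products) to reach equilibrium.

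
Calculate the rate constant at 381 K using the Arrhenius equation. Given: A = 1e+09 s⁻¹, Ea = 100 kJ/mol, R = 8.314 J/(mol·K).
1.95e-05 s⁻¹

k = A·exp(-Ea/(R·T)) = 1e+09·exp(-100000/(8.314·381)) = 1e+09·exp(-31.5693) = 1e+09·1.9482e-14 = 1.95e-05 s⁻¹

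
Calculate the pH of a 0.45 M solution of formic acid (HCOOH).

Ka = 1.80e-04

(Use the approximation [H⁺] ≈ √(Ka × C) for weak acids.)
pH = 2.05

[H⁺] = √(Ka × C) = √(1.80e-04 × 0.45) = 9.0000e-03. pH = -log(9.0000e-03)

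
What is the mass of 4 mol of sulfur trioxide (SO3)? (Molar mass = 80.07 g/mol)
Mass = 4 mol × 80.07 g/mol = 320.3 g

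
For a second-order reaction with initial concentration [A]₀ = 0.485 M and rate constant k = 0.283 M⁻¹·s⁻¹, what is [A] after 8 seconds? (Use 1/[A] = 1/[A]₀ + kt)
0.2312 M

1/[A] = 1/[A]₀ + k·t = 1/0.485 + (0.283)·(8) = 2.0619 + 2.2640 = 4.3259
[A] = 1/4.3259 = 0.2312 M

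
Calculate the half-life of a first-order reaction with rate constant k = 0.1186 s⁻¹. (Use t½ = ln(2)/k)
5.84 s

t½ = ln(2)/k = 0.6931/0.1186 = 5.84 s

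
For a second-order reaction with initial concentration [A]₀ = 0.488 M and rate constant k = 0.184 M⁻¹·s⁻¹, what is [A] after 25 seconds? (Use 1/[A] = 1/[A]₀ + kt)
0.1504 M

1/[A] = 1/[A]₀ + k·t = 1/0.488 + (0.184)·(25) = 2.0492 + 4.6000 = 6.6492
[A] = 1/6.6492 = 0.1504 M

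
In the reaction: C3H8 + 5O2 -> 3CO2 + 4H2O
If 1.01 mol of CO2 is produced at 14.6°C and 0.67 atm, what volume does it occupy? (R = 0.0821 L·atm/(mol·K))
T = 14.6°C + 273.15 = 287.75 K
V = nRT/P = (1.01 × 0.0821 × 287.75) / 0.67
V = 35.61 L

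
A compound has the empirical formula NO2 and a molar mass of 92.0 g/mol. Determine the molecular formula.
Empirical formula mass of NO2 = 46.01 g/mol
Multiplier = 92.0 / 46.01 ≈ 2
Molecular formula = (NO2) × 2 = N2O4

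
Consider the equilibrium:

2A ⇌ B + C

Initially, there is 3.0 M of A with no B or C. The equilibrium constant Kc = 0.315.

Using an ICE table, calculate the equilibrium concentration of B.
[B] = 0.793 M

ICE: [A] = 3.0 − 2x, [B] = [C] = x.
Kc = x²/(3.0 − 2x)² = 0.315 ⇒ √Kc = x/(3.0 − 2x).
x = √0.315·3.0/(1 + 2√0.315) = 0.56125·3.0/2.1225 = 0.79329.
[B] = x = 0.793 M.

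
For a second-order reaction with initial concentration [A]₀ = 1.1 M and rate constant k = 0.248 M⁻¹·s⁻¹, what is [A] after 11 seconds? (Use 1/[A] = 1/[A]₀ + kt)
0.2749 M

1/[A] = 1/[A]₀ + k·t = 1/1.1 + (0.248)·(11) = 0.9091 + 2.7280 = 3.6371
[A] = 1/3.6371 = 0.2749 M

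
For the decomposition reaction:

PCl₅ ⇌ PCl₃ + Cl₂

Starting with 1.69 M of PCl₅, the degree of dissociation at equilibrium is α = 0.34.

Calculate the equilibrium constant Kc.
K_c = 0.2960

x = α·[A]₀ = 0.34 × 1.69 = 0.5746 M dissociated.
At eq: [PCl₅] = 1.69 − 0.5746 = 1.115 M; [PCl₃] = [Cl₂] = x = 0.5746 M.
Kc = [PCl₃][Cl₂]/[PCl₅] = (0.5746)²/1.115 = 0.296.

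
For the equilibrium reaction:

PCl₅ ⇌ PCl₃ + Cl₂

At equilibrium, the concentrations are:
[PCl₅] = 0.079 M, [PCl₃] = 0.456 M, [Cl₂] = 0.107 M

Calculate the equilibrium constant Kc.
K_c = 0.6176

Kc = ([PCl₃] × [Cl₂]) / ([PCl₅])
   = ((0.456)·(0.107)) / ((0.079))
   = 0.048792 / 0.079 = 0.6176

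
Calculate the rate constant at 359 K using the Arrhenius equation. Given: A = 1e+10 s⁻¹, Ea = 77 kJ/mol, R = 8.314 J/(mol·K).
6.25e-02 s⁻¹

k = A·exp(-Ea/(R·T)) = 1e+10·exp(-77000/(8.314·359)) = 1e+10·exp(-25.7980) = 1e+10·6.2527e-12 = 6.25e-02 s⁻¹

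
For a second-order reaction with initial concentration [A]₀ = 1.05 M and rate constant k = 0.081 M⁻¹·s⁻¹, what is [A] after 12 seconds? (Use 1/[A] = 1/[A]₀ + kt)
0.5196 M

1/[A] = 1/[A]₀ + k·t = 1/1.05 + (0.081)·(12) = 0.9524 + 0.9720 = 1.9244
[A] = 1/1.9244 = 0.5196 M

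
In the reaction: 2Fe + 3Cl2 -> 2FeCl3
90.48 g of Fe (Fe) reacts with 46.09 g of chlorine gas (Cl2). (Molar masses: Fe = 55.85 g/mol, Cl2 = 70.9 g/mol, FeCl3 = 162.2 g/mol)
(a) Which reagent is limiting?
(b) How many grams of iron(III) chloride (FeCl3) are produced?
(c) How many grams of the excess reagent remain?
(a) Cl2, (b) 70.29 g, (c) 66.28 g

Moles of Fe = 90.48 g ÷ 55.85 g/mol = 1.62005 mol
Moles of Cl2 = 46.09 g ÷ 70.9 g/mol = 0.650071 mol
Moles ÷ coefficient: Fe: 1.62005/2 = 0.81, Cl2: 0.650071/3 = 0.2167
(a) Cl2 has the smaller value, so Cl2 is the limiting reagent.
(b) Moles of FeCl3 = 0.650071 mol Cl2 × (2/3) = 0.43338 mol; mass = 0.43338 mol × 162.2 g/mol = 70.29 g
(c) Fe consumed = 0.650071 × (2/3) = 0.43338 mol; remaining = 1.62005 − 0.43338 = 1.18667 mol; mass = 1.18667 mol × 55.85 g/mol = 66.28 g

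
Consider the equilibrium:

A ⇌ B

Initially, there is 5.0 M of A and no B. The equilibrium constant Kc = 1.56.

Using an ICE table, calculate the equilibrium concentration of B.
[B] = 3.047 M

ICE: [A] = 5.0 − x, [B] = x.
Kc = x/(5.0 − x) = 1.56 ⇒ x = 1.56·5.0/(1 + 1.56) = 7.8/2.56 = 3.047.
[B] = x = 3.047 M.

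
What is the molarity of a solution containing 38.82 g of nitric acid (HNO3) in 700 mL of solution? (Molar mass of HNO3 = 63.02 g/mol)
Moles of HNO3 = 38.82 g ÷ 63.02 g/mol = 0.615995 mol
Volume = 700 mL = 0.7 L
Molarity = 0.615995 mol ÷ 0.7 L = 0.88 M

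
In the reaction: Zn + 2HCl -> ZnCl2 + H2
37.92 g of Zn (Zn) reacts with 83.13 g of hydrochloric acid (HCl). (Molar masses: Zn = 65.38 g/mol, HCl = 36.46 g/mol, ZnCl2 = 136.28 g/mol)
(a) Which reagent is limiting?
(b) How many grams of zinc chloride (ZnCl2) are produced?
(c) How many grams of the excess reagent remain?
(a) Zn, (b) 79.04 g, (c) 40.84 g

Moles of Zn = 37.92 g ÷ 65.38 g/mol = 0.579994 mol
Moles of HCl = 83.13 g ÷ 36.46 g/mol = 2.28003 mol
Moles ÷ coefficient: Zn: 0.579994/1 = 0.58, HCl: 2.28003/2 = 1.14
(a) Zn has the smaller value, so Zn is the limiting reagent.
(b) Moles of ZnCl2 = 0.579994 mol Zn × (1/1) = 0.579994 mol; mass = 0.579994 mol × 136.28 g/mol = 79.04 g
(c) HCl consumed = 0.579994 × (2/1) = 1.15999 mol; remaining = 2.28003 − 1.15999 = 1.12005 mol; mass = 1.12005 mol × 36.46 g/mol = 40.84 g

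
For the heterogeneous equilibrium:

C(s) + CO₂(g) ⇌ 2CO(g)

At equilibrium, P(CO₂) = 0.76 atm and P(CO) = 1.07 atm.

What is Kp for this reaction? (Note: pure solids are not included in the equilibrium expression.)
K_p = 1.506

Solid C is excluded.
Kp = P(CO)²/P(CO₂) = (1.07)²/0.76 = 1.145/0.76 = 1.506.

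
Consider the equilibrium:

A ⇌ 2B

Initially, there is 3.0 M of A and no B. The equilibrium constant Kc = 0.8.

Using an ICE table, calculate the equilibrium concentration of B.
[B] = 1.362 M

ICE: [A] = 3.0 − x, [B] = 2x.
Kc = (2x)²/(3.0 − x) = 0.8 ⇒ 4x² + 0.8x − 2.4 = 0.
x = (−0.8 + √(0.8² + 4·4·2.4))/(2·4) = (−0.8 + √39.04)/8 = 0.68102.
[B] = 2x = 1.362 M.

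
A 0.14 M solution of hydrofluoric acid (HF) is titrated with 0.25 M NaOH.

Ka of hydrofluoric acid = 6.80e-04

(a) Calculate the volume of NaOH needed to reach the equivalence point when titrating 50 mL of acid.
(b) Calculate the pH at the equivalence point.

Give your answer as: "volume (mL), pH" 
V = 28.0 mL, pH = 8.06

(a) At equivalence: moles acid = moles base.
moles acid = 0.14 × 0.05 = 0.007 mol; V_NaOH = 0.007/0.25 = 0.028 L = 28.0 mL.
(b) At equivalence, all acid → conjugate base A⁻ at [A⁻] = 0.007/0.078 = 0.08974 M.
Kb = Kw/Ka = 1.0e-14/6.80e-04 = 1.471e-11; [OH⁻] = √(Kb·[A⁻]) = 1.149e-06; pOH = 5.94; pH = 14 − pOH = 8.06.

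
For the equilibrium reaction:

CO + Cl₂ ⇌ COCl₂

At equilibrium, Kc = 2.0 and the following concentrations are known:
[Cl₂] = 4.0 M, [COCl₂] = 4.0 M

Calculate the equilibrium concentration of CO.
[CO] = 0.5000 M

Kc = ([COCl₂]) / ([CO] × [Cl₂]) = 2.0
[CO]^1 = (product terms)/(Kc · other reactant terms) = 4 / (2.0 · 4) = 0.5
[CO] = 0.5000 M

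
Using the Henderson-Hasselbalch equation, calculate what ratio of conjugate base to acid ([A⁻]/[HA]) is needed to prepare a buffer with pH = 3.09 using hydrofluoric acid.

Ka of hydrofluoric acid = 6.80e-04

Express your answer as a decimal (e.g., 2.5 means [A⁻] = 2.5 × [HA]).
[A⁻]/[HA] = 0.837

pKa = −log(6.80e-04) = 3.1675. pH = pKa + log([A⁻]/[HA]). 3.09 = 3.1675 + log(ratio). log(ratio) = 3.09 − 3.1675 = -0.0775. ratio = 10^(-0.0775) = 0.837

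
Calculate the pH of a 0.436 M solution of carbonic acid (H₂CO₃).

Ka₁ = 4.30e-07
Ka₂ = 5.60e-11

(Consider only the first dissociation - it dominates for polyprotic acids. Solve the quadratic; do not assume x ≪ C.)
pH = 3.36

x² + Ka₁·x − Ka₁·C = 0 with Ka₁ = 4.30e-07, C = 0.436.
x = (−Ka₁ + √(Ka₁² + 4·Ka₁·C))/2 = 4.3277e-04 M, so pH = 3.36.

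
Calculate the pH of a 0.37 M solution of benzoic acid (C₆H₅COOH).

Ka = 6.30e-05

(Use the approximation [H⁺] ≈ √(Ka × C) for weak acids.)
pH = 2.32

[H⁺] = √(Ka × C) = √(6.30e-05 × 0.37) = 4.8280e-03. pH = -log(4.8280e-03)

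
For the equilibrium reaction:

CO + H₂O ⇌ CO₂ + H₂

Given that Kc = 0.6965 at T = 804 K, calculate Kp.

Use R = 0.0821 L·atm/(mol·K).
K_p = 0.6965

Δn = (moles gaseous products) − (moles gaseous reactants) = 0
T = 804 K; RT = 0.0821 × 804 = 66.0084
Kp = Kc·(RT)^Δn = 0.6965 × (66.0084)^0 = 0.6965 × 1 = 0.6965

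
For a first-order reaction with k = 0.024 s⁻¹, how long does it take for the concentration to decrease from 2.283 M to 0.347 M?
78.50 s

From ln[A] = ln[A]₀ - k·t: t = ln([A]₀/[A])/k = ln(2.283/0.347)/0.024 = ln(6.5793)/0.024 = 1.8839/0.024 = 78.50 s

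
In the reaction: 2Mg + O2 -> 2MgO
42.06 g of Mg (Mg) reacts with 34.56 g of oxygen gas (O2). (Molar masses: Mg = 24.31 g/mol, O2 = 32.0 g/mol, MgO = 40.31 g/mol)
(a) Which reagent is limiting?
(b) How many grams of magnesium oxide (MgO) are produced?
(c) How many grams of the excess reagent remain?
(a) Mg, (b) 69.74 g, (c) 6.878 g

Moles of Mg = 42.06 g ÷ 24.31 g/mol = 1.73015 mol
Moles of O2 = 34.56 g ÷ 32.0 g/mol = 1.08 mol
Moles ÷ coefficient: Mg: 1.73015/2 = 0.8651, O2: 1.08/1 = 1.08
(a) Mg has the smaller value, so Mg is the limiting reagent.
(b) Moles of MgO = 1.73015 mol Mg × (2/2) = 1.73015 mol; mass = 1.73015 mol × 40.31 g/mol = 69.74 g
(c) O2 consumed = 1.73015 × (1/2) = 0.865076 mol; remaining = 1.08 − 0.865076 = 0.214924 mol; mass = 0.214924 mol × 32.0 g/mol = 6.878 g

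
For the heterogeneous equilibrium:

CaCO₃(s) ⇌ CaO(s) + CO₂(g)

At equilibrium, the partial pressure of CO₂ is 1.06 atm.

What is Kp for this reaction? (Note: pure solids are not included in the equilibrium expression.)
K_p = 1.06

Solids (CaCO₃, CaO) have activity 1 and are excluded.
Kp = P(CO₂) = 1.06.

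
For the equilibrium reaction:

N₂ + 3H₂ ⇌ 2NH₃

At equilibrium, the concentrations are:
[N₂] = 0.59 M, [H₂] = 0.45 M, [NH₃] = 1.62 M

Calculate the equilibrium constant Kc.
K_c = 48.8136

Kc = ([NH₃]^2) / ([N₂] × [H₂]^3)
   = ((1.62)^2) / ((0.59)·(0.45)^3)
   = 2.6244 / 0.053764 = 48.8136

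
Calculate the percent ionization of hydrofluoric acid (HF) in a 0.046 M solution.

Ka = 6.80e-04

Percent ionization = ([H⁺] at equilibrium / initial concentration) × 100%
Percent ionization = 11.4%

Let x = [H⁺]. Ka = x²/(C - x) ⇒ x² + (6.80e-04)x - (6.80e-04)(0.046) = 0. x = 5.2632e-03. Percent = (5.2632e-03/0.046) × 100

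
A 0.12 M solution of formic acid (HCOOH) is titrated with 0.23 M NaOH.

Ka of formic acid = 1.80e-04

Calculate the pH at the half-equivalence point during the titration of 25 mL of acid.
pH = pKa = 3.74

At the half-equivalence point, [HA] = [A⁻], so by Henderson–Hasselbalch pH = pKa + log(1) = pKa.
pKa = −log(1.80e-04) = 3.74.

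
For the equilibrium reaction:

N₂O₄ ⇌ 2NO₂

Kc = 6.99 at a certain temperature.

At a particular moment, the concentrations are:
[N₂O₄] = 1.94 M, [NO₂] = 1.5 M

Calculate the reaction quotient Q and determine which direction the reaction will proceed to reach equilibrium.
Q = 1.160, Q < K, reaction proceeds forward (toward products)

Q = ([NO₂]^2) / ([N₂O₄])
  = ((1.5)^2) / ((1.94)) = 2.25/1.94 = 1.16
Since Q = 1.16 < Kc = 6.99, the reaction proceeds forward (toward products) to reach equilibrium.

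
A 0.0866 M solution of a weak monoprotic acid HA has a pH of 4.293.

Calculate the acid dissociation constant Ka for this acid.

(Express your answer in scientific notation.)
K_a = 3.00e-08

[H⁺] = 10^(−pH) = 10^(−4.293) = 5.093e-05 M. For HA ⇌ H⁺ + A⁻, Ka = x²/(C − x) = (5.093e-05)²/(0.0866 − 5.093e-05) = 3.00e-08.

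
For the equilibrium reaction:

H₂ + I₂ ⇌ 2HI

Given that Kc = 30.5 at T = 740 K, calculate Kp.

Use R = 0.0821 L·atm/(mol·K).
K_p = 30.5000

Δn = (moles gaseous products) − (moles gaseous reactants) = 0
T = 740 K; RT = 0.0821 × 740 = 60.754
Kp = Kc·(RT)^Δn = 30.5 × (60.754)^0 = 30.5 × 1 = 30.5000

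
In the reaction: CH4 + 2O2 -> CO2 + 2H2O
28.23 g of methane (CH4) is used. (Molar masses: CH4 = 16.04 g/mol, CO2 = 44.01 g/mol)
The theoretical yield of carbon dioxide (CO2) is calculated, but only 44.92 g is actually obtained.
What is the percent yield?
Moles of CH4 = 28.23 g ÷ 16.04 g/mol = 1.75998 mol
Mole ratio: 1 mol CO2 / 1 mol CH4
Moles of CO2 = 1.75998 × (1/1) = 1.75998 mol
Theoretical yield = 1.75998 mol × 44.01 g/mol = 77.457 g
Actual yield = 44.92 g
Percent yield = (44.92 / 77.457) × 100% = 58.0%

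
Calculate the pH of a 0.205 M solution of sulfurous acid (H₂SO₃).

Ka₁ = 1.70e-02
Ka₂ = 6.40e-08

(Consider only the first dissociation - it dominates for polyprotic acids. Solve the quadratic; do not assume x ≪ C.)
pH = 1.29

x² + Ka₁·x − Ka₁·C = 0 with Ka₁ = 1.70e-02, C = 0.205.
x = (−Ka₁ + √(Ka₁² + 4·Ka₁·C))/2 = 5.1143e-02 M, so pH = 1.29.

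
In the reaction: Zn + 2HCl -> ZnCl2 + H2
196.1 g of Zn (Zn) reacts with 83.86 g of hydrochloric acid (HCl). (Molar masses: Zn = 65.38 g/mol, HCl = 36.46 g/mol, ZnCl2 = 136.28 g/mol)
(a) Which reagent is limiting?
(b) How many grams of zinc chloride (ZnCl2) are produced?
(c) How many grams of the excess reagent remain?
(a) HCl, (b) 156.7 g, (c) 120.9 g

Moles of Zn = 196.1 g ÷ 65.38 g/mol = 2.99939 mol
Moles of HCl = 83.86 g ÷ 36.46 g/mol = 2.30005 mol
Moles ÷ coefficient: Zn: 2.99939/1 = 2.999, HCl: 2.30005/2 = 1.15
(a) HCl has the smaller value, so HCl is the limiting reagent.
(b) Moles of ZnCl2 = 2.30005 mol HCl × (1/2) = 1.15003 mol; mass = 1.15003 mol × 136.28 g/mol = 156.7 g
(c) Zn consumed = 2.30005 × (1/2) = 1.15003 mol; remaining = 2.99939 − 1.15003 = 1.84936 mol; mass = 1.84936 mol × 65.38 g/mol = 120.9 g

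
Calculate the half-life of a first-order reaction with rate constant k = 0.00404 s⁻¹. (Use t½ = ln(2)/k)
171.57 s

t½ = ln(2)/k = 0.6931/0.00404 = 171.57 s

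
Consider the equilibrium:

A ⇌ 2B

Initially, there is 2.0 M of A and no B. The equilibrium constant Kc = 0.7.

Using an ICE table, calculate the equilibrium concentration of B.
[B] = 1.021 M

ICE: [A] = 2.0 − x, [B] = 2x.
Kc = (2x)²/(2.0 − x) = 0.7 ⇒ 4x² + 0.7x − 1.4 = 0.
x = (−0.7 + √(0.7² + 4·4·1.4))/(2·4) = (−0.7 + √22.89)/8 = 0.51054.
[B] = 2x = 1.021 M.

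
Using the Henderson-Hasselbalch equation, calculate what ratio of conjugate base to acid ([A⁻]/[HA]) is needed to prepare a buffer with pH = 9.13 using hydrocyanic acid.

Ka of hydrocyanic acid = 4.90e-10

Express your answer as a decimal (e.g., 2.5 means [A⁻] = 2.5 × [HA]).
[A⁻]/[HA] = 0.661

pKa = −log(4.90e-10) = 9.3098. pH = pKa + log([A⁻]/[HA]). 9.13 = 9.3098 + log(ratio). log(ratio) = 9.13 − 9.3098 = -0.1798. ratio = 10^(-0.1798) = 0.661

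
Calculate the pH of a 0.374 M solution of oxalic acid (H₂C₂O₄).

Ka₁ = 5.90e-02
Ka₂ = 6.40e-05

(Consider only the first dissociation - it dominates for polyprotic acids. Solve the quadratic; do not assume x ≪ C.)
pH = 0.91

x² + Ka₁·x − Ka₁·C = 0 with Ka₁ = 5.90e-02, C = 0.374.
x = (−Ka₁ + √(Ka₁² + 4·Ka₁·C))/2 = 1.2195e-01 M, so pH = 0.91.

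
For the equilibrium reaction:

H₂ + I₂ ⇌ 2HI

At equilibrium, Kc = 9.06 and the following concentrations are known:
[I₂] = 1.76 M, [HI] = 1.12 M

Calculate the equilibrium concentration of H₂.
[H₂] = 0.0787 M

Kc = ([HI]^2) / ([H₂] × [I₂]) = 9.06
[H₂]^1 = (product terms)/(Kc · other reactant terms) = 1.2544 / (9.06 · 1.76) = 0.078667
[H₂] = 0.0787 M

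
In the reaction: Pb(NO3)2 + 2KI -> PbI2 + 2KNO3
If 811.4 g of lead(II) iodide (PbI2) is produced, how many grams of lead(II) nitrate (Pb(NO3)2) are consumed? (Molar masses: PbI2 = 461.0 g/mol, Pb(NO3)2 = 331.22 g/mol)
Moles of PbI2 = 811.4 g ÷ 461.0 g/mol = 1.76009 mol
Mole ratio: 1 mol Pb(NO3)2 / 1 mol PbI2
Moles of Pb(NO3)2 = 1.76009 × (1/1) = 1.76009 mol
Mass of Pb(NO3)2 = 1.76009 mol × 331.22 g/mol = 583 g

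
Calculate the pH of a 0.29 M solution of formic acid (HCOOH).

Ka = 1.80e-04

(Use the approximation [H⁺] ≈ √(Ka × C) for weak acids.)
pH = 2.14

[H⁺] = √(Ka × C) = √(1.80e-04 × 0.29) = 7.2250e-03. pH = -log(7.2250e-03)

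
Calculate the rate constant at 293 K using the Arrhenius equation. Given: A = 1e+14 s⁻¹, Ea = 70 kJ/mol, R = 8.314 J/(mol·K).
3.31e+01 s⁻¹

k = A·exp(-Ea/(R·T)) = 1e+14·exp(-70000/(8.314·293)) = 1e+14·exp(-28.7356) = 1e+14·3.3135e-13 = 3.31e+01 s⁻¹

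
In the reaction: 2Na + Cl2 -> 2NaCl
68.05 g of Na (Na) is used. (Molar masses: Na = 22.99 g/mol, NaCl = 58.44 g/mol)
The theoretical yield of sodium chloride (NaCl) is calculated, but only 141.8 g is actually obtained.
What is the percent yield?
Moles of Na = 68.05 g ÷ 22.99 g/mol = 2.95998 mol
Mole ratio: 2 mol NaCl / 2 mol Na
Moles of NaCl = 2.95998 × (2/2) = 2.95998 mol
Theoretical yield = 2.95998 mol × 58.44 g/mol = 172.98 g
Actual yield = 141.8 g
Percent yield = (141.8 / 172.98) × 100% = 82.0%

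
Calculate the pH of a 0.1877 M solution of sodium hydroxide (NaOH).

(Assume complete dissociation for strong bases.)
pH = 13.27

[OH⁻] = 0.1877 M for strong base. pOH = -log[OH⁻] = 0.73, pH = 14 - pOH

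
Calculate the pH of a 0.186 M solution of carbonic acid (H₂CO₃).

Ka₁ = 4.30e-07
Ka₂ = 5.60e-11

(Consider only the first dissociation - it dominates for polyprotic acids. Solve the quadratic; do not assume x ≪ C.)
pH = 3.55

x² + Ka₁·x − Ka₁·C = 0 with Ka₁ = 4.30e-07, C = 0.186.
x = (−Ka₁ + √(Ka₁² + 4·Ka₁·C))/2 = 2.8259e-04 M, so pH = 3.55.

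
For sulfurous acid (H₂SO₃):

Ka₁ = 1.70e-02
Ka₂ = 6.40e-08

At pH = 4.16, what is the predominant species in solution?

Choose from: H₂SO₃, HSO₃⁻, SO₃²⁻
HSO₃⁻

pKa1 = 1.77, pKa2 = 7.19. Each pKa is the crossover between adjacent species; pH = 4.16 lies in the region where HSO₃⁻ predominates.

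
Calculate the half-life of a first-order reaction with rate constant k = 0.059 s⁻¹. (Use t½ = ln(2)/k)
11.75 s

t½ = ln(2)/k = 0.6931/0.059 = 11.75 s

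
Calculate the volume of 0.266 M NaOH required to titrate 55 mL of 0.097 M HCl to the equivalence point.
V_{base} = 20.1 mL

At equivalence: moles acid = moles base.
moles HCl = 0.097 M × 0.055 L = 0.005335 mol
V_NaOH = 0.005335 mol ÷ 0.266 M = 0.02006 L = 20.1 mL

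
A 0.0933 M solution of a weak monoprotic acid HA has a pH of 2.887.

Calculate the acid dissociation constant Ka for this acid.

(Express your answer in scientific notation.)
K_a = 1.83e-05

[H⁺] = 10^(−pH) = 10^(−2.887) = 1.297e-03 M. For HA ⇌ H⁺ + A⁻, Ka = x²/(C − x) = (1.297e-03)²/(0.0933 − 1.297e-03) = 1.83e-05.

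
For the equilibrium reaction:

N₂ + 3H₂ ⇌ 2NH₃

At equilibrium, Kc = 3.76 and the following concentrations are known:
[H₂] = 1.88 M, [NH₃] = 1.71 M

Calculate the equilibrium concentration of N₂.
[N₂] = 0.1170 M

Kc = ([NH₃]^2) / ([N₂] × [H₂]^3) = 3.76
[N₂]^1 = (product terms)/(Kc · other reactant terms) = 2.9241 / (3.76 · 6.6447) = 0.11704
[N₂] = 0.1170 M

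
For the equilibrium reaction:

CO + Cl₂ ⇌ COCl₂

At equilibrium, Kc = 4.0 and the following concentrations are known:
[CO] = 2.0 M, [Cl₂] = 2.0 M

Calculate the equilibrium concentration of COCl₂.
[COCl₂] = 16.0000 M

Kc = ([COCl₂]) / ([CO] × [Cl₂]) = 4.0
[COCl₂]^1 = Kc · (reactant terms)/(other product terms) = 4.0 · 4 / 1 = 16
[COCl₂] = 16.0000 M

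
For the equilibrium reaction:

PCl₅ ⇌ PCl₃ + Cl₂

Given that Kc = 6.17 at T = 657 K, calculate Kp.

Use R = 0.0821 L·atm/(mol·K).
K_p = 332.8079

Δn = (moles gaseous products) − (moles gaseous reactants) = 1
T = 657 K; RT = 0.0821 × 657 = 53.9397
Kp = Kc·(RT)^Δn = 6.17 × (53.9397)^1 = 6.17 × 53.9397 = 332.8079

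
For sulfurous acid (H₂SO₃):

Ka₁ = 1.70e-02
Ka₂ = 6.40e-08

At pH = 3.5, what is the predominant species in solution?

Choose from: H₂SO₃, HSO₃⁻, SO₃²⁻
HSO₃⁻

pKa1 = 1.77, pKa2 = 7.19. Each pKa is the crossover between adjacent species; pH = 3.5 lies in the region where HSO₃⁻ predominates.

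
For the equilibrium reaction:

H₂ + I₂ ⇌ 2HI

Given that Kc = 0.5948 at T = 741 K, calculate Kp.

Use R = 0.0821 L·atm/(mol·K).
K_p = 0.5948

Δn = (moles gaseous products) − (moles gaseous reactants) = 0
T = 741 K; RT = 0.0821 × 741 = 60.8361
Kp = Kc·(RT)^Δn = 0.5948 × (60.8361)^0 = 0.5948 × 1 = 0.5948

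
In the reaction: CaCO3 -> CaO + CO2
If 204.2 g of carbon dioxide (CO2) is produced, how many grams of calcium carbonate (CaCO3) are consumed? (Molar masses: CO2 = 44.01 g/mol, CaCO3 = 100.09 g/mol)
Moles of CO2 = 204.2 g ÷ 44.01 g/mol = 4.63985 mol
Mole ratio: 1 mol CaCO3 / 1 mol CO2
Moles of CaCO3 = 4.63985 × (1/1) = 4.63985 mol
Mass of CaCO3 = 4.63985 mol × 100.09 g/mol = 464.4 g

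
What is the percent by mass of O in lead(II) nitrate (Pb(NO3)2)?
Mass of O in formula = 16.0 × 6 = 96 g/mol
Molar mass = 331.22 g/mol
% O = (96/331.22) × 100% = 28.98%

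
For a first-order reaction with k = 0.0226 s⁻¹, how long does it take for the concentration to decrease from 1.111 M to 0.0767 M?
118.28 s

From ln[A] = ln[A]₀ - k·t: t = ln([A]₀/[A])/k = ln(1.111/0.0767)/0.0226 = ln(14.4850)/0.0226 = 2.6731/0.0226 = 118.28 s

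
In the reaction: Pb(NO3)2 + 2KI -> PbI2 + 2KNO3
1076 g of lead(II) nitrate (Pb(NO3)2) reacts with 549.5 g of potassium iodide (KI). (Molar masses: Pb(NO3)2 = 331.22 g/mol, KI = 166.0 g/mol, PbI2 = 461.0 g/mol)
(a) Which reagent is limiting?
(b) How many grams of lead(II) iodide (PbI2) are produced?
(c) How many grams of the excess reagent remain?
(a) KI, (b) 763 g, (c) 527.8 g

Moles of Pb(NO3)2 = 1076 g ÷ 331.22 g/mol = 3.2486 mol
Moles of KI = 549.5 g ÷ 166.0 g/mol = 3.31024 mol
Moles ÷ coefficient: Pb(NO3)2: 3.2486/1 = 3.249, KI: 3.31024/2 = 1.655
(a) KI has the smaller value, so KI is the limiting reagent.
(b) Moles of PbI2 = 3.31024 mol KI × (1/2) = 1.65512 mol; mass = 1.65512 mol × 461.0 g/mol = 763 g
(c) Pb(NO3)2 consumed = 3.31024 × (1/2) = 1.65512 mol; remaining = 3.2486 − 1.65512 = 1.59348 mol; mass = 1.59348 mol × 331.22 g/mol = 527.8 g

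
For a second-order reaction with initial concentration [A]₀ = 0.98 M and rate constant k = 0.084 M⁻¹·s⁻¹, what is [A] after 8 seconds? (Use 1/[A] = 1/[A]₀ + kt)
0.5909 M

1/[A] = 1/[A]₀ + k·t = 1/0.98 + (0.084)·(8) = 1.0204 + 0.6720 = 1.6924
[A] = 1/1.6924 = 0.5909 M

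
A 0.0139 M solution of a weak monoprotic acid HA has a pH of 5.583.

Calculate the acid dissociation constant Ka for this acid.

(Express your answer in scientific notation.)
K_a = 4.91e-10

[H⁺] = 10^(−pH) = 10^(−5.583) = 2.612e-06 M. For HA ⇌ H⁺ + A⁻, Ka = x²/(C − x) = (2.612e-06)²/(0.0139 − 2.612e-06) = 4.91e-10.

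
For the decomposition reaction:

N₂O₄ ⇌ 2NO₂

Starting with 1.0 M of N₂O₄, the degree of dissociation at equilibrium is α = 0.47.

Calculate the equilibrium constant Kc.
K_c = 1.6672

x = α·[A]₀ = 0.47 × 1.0 = 0.47 M dissociated.
At eq: [N₂O₄] = 1.0 − 0.47 = 0.53 M; [NO₂] = 2x = 0.94 M.
Kc = [NO₂]²/[N₂O₄] = (0.94)²/0.53 = 1.667.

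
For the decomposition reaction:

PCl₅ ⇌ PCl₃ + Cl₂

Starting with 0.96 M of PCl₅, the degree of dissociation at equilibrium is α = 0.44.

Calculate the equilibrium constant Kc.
K_c = 0.3319

x = α·[A]₀ = 0.44 × 0.96 = 0.4224 M dissociated.
At eq: [PCl₅] = 0.96 − 0.4224 = 0.5376 M; [PCl₃] = [Cl₂] = x = 0.4224 M.
Kc = [PCl₃][Cl₂]/[PCl₅] = (0.4224)²/0.5376 = 0.3319.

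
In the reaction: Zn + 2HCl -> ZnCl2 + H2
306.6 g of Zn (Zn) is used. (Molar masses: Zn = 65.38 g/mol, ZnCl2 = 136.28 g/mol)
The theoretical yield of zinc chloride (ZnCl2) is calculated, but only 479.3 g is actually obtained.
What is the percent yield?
Moles of Zn = 306.6 g ÷ 65.38 g/mol = 4.68951 mol
Mole ratio: 1 mol ZnCl2 / 1 mol Zn
Moles of ZnCl2 = 4.68951 × (1/1) = 4.68951 mol
Theoretical yield = 4.68951 mol × 136.28 g/mol = 639.09 g
Actual yield = 479.3 g
Percent yield = (479.3 / 639.09) × 100% = 75.0%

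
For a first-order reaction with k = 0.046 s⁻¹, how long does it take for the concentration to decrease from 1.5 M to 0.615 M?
19.38 s

From ln[A] = ln[A]₀ - k·t: t = ln([A]₀/[A])/k = ln(1.5/0.615)/0.046 = ln(2.4390)/0.046 = 0.8916/0.046 = 19.38 s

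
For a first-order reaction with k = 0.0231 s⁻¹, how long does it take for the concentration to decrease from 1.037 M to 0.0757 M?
113.30 s

From ln[A] = ln[A]₀ - k·t: t = ln([A]₀/[A])/k = ln(1.037/0.0757)/0.0231 = ln(13.6988)/0.0231 = 2.6173/0.0231 = 113.30 s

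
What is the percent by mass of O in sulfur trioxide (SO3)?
Mass of O in formula = 16.0 × 3 = 48 g/mol
Molar mass = 80.07 g/mol
% O = (48/80.07) × 100% = 59.95%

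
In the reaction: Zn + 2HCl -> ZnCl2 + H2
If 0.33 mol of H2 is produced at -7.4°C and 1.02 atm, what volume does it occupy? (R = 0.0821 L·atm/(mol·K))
T = -7.4°C + 273.15 = 265.75 K
V = nRT/P = (0.33 × 0.0821 × 265.75) / 1.02
V = 7.06 L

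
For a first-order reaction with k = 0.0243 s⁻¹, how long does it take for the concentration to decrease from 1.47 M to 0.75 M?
27.69 s

From ln[A] = ln[A]₀ - k·t: t = ln([A]₀/[A])/k = ln(1.47/0.75)/0.0243 = ln(1.9600)/0.0243 = 0.6729/0.0243 = 27.69 s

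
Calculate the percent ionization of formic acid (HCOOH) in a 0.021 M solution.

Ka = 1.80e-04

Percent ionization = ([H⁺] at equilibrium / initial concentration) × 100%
Percent ionization = 8.84%

Let x = [H⁺]. Ka = x²/(C - x) ⇒ x² + (1.80e-04)x - (1.80e-04)(0.021) = 0. x = 1.8563e-03. Percent = (1.8563e-03/0.021) × 100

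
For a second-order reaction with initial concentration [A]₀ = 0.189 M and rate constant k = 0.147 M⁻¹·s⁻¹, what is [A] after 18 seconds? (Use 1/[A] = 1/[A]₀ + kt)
0.1260 M

1/[A] = 1/[A]₀ + k·t = 1/0.189 + (0.147)·(18) = 5.2910 + 2.6460 = 7.9370
[A] = 1/7.9370 = 0.1260 M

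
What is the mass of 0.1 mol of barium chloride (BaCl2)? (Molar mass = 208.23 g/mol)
Mass = 0.1 mol × 208.23 g/mol = 20.82 g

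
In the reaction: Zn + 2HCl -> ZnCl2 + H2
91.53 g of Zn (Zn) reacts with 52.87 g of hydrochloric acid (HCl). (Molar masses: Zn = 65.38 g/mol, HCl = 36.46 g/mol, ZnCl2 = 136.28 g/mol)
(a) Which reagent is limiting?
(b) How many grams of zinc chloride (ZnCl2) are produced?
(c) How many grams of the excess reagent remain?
(a) HCl, (b) 98.81 g, (c) 44.13 g

Moles of Zn = 91.53 g ÷ 65.38 g/mol = 1.39997 mol
Moles of HCl = 52.87 g ÷ 36.46 g/mol = 1.45008 mol
Moles ÷ coefficient: Zn: 1.39997/1 = 1.4, HCl: 1.45008/2 = 0.725
(a) HCl has the smaller value, so HCl is the limiting reagent.
(b) Moles of ZnCl2 = 1.45008 mol HCl × (1/2) = 0.725041 mol; mass = 0.725041 mol × 136.28 g/mol = 98.81 g
(c) Zn consumed = 1.45008 × (1/2) = 0.725041 mol; remaining = 1.39997 − 0.725041 = 0.674928 mol; mass = 0.674928 mol × 65.38 g/mol = 44.13 g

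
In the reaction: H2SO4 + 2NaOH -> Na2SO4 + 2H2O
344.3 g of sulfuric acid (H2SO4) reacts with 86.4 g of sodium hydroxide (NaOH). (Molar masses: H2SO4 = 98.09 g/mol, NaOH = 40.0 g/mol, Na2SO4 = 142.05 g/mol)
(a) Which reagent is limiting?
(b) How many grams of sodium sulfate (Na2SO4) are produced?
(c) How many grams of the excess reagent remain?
(a) NaOH, (b) 153.4 g, (c) 238.4 g

Moles of H2SO4 = 344.3 g ÷ 98.09 g/mol = 3.51004 mol
Moles of NaOH = 86.4 g ÷ 40.0 g/mol = 2.16 mol
Moles ÷ coefficient: H2SO4: 3.51004/1 = 3.51, NaOH: 2.16/2 = 1.08
(a) NaOH has the smaller value, so NaOH is the limiting reagent.
(b) Moles of Na2SO4 = 2.16 mol NaOH × (1/2) = 1.08 mol; mass = 1.08 mol × 142.05 g/mol = 153.4 g
(c) H2SO4 consumed = 2.16 × (1/2) = 1.08 mol; remaining = 3.51004 − 1.08 = 2.43004 mol; mass = 2.43004 mol × 98.09 g/mol = 238.4 g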